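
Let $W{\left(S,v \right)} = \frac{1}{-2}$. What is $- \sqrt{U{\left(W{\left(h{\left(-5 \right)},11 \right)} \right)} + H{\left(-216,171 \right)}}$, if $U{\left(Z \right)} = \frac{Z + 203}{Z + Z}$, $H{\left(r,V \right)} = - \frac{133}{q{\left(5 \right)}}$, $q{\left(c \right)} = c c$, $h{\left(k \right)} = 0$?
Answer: $- \frac{i \sqrt{20782}}{10} \approx - 14.416 i$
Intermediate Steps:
$q{\left(c \right)} = c^{2}$
$W{\left(S,v \right)} = - \frac{1}{2}$
$H{\left(r,V \right)} = - \frac{133}{25}$ ($H{\left(r,V \right)} = - \frac{133}{5^{2}} = - \frac{133}{25}$)
$U{\left(Z \right)} = \frac{203 + Z}{2 Z}$
$- \sqrt{U{\left(W{\left(h{\left(-5 \right)},11 \right)} \right)} + H{\left(-216,171 \right)}} = - \sqrt{\frac{203 - \frac{1}{2}}{2 \left(- \frac{1}{2}\right)} - \frac{133}{25}} = - \sqrt{\frac{1}{2} \left(-2\right) \frac{405}{2} - \frac{133}{25}} = - \sqrt{- \frac{405}{2} - \frac{133}{25}} = - \sqrt{- \frac{10391}{50}} = - \frac{i \sqrt{20782}}{10}$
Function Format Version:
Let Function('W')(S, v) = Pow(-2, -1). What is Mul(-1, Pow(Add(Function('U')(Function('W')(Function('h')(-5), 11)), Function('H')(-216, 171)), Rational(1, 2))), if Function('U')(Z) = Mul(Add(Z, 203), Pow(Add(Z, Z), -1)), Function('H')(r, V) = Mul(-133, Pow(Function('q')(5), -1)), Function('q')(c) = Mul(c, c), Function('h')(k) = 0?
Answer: Mul(Rational(-1, 10), I, Pow(20782, Rational(1, 2))) ≈ Mul(-14.416, I)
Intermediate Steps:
Function('q')(c) = Pow(c, 2)
Function('W')(S, v) = Rational(-1, 2)
Function('H')(r, V) = Rational(-133, 25) (Function('H')(r, V) = Mul(-133, Pow(Pow(5, 2), -1)) = Mul(-133, Pow(25, -1)) = Mul(-133, Rational(1, 25)) = Rational(-133, 25))
Function('U')(Z) = Mul(Rational(1, 2), Pow(Z, -1), Add(203, Z)) (Function('U')(Z) = Mul(Add(203, Z), Pow(Mul(2, Z), -1)) = Mul(Add(203, Z), Mul(Rational(1, 2), Pow(Z, -1))) = Mul(Rational(1, 2), Pow(Z, -1), Add(203, Z)))
Mul(-1, Pow(Add(Function('U')(Function('W')(Function('h')(-5), 11)), Function('H')(-216, 171)), Rational(1, 2))) = Mul(-1, Pow(Add(Mul(Rational(1, 2), Pow(Rational(-1, 2), -1), Add(203, Rational(-1, 2))), Rational(-133, 25)), Rational(1, 2))) = Mul(-1, Pow(Add(Mul(Rational(1, 2), -2, Rational(405, 2)), Rational(-133, 25)), Rational(1, 2))) = Mul(-1, Pow(Add(Rational(-405, 2), Rational(-133, 25)), Rational(1, 2))) = Mul(-1, Pow(Rational(-10391, 50), Rational(1, 2))) = Mul(-1, Mul(Rational(1, 10), I, Pow(20782, Rational(1, 2)))) = Mul(Rational(-1, 10), I, Pow(20782, Rational(1, 2)))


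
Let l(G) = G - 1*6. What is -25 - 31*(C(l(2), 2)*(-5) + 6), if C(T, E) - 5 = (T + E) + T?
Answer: -366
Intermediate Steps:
l(G) = -6 + G (l(G) = G - 6 = -6 + G)
C(T, E) = 5 + E + 2*T (C(T, E) = 5 + ((T + E) + T) = 5 + ((E + T) + T) = 5 + (E + 2*T) = 5 + E + 2*T)
-25 - 31*(C(l(2), 2)*(-5) + 6) = -25 - 31*((5 + 2 + 2*(-6 + 2))*(-5) + 6) = -25 - 31*((5 + 2 + 2*(-4))*(-5) + 6) = -25 - 31*((5 + 2 - 8)*(-5) + 6) = -25 - 31*(-1*(-5) + 6) = -25 - 31*(5 + 6) = -25 - 31*11 = -25 - 341 = -366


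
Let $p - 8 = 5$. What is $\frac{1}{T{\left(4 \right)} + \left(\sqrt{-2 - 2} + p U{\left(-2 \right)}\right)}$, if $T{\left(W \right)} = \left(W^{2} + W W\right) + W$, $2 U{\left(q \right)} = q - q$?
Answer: $\frac{9}{325} - \frac{i}{650} \approx 0.027692 - 0.0015385 i$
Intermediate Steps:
$p = 13$ ($p = 8 + 5 = 13$)
$U{\left(q \right)} = 0$ ($U{\left(q \right)} = \frac{q - q}{2} = \frac{1}{2} \cdot 0 = 0$)
$T{\left(W \right)} = W + 2 W^{2}$ ($T{\left(W \right)} = \left(W^{2} + W^{2}\right) + W = 2 W^{2} + W = W + 2 W^{2}$)
$\frac{1}{T{\left(4 \right)} + \left(\sqrt{-2 - 2} + p U{\left(-2 \right)}\right)} = \frac{1}{4 \left(1 + 2 \cdot 4\right) + \left(\sqrt{-2 - 2} + 13 \cdot 0\right)} = \frac{1}{4 \left(1 + 8\right) + \left(\sqrt{-4} + 0\right)} = \frac{1}{4 \cdot 9 + \left(2 i + 0\right)} = \frac{1}{36 + 2 i} = \frac{36 - 2 i}{1300}$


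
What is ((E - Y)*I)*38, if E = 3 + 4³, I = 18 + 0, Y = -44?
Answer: 75924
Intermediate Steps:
I = 18
E = 67 (E = 3 + 64 = 67)
((E - Y)*I)*38 = ((67 - 1*(-44))*18)*38 = ((67 + 44)*18)*38 = (111*18)*38 = 1998*38 = 75924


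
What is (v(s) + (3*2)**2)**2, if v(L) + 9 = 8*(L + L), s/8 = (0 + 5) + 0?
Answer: 444889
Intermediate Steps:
s = 40 (s = 8*((0 + 5) + 0) = 8*(5 + 0) = 8*5 = 40)
v(L) = -9 + 16*L (v(L) = -9 + 8*(L + L) = -9 + 8*(2*L) = -9 + 16*L)
(v(s) + (3*2)**2)**2 = ((-9 + 16*40) + (3*2)**2)**2 = ((-9 + 640) + 6**2)**2 = (631 + 36)**2 = 667**2 = 444889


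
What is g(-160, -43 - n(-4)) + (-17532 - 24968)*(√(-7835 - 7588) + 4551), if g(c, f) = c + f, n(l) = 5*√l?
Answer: -193417703 - 10*I - 42500*I*√15423 ≈ -1.9342e+8 - 5.2781e+6*I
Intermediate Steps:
g(-160, -43 - n(-4)) + (-17532 - 24968)*(√(-7835 - 7588) + 4551) = (-160 + (-43 - 5*√(-4))) + (-17532 - 24968)*(√(-7835 - 7588) + 4551) = (-160 + (-43 - 5*2*I)) - 42500*(√(-15423) + 4551) = (-160 + (-43 - 10*I)) - 42500*(I*√15423 + 4551) = (-160 + (-43 - 10*I)) - 42500*(4551 + I*√15423) = (-203 - 10*I) + (-193417500 - 42500*I*√15423) = -193417703 - 10*I - 42500*I*√15423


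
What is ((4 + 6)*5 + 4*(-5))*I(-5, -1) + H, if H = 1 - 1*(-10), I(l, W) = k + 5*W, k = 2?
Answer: -79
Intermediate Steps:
I(l, W) = 2 + 5*W
H = 11 (H = 1 + 10 = 11)
((4 + 6)*5 + 4*(-5))*I(-5, -1) + H = ((4 + 6)*5 + 4*(-5))*(2 + 5*(-1)) + 11 = (10*5 - 20)*(2 - 5) + 11 = (50 - 20)*(-3) + 11 = 30*(-3) + 11 = -90 + 11 = -79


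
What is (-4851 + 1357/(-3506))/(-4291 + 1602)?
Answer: 17008963/9427634 ≈ 1.8042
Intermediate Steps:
(-4851 + 1357/(-3506))/(-4291 + 1602) = (-4851 + 1357*(-1/3506))/(-2689) = (-4851 - 1357/3506)*(-1/2689) = -17008963/3506*(-1/2689) = 17008963/9427634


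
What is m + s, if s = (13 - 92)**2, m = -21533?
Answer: -15292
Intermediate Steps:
s = 6241 (s = (-79)**2 = 6241)
m + s = -21533 + 6241 = -15292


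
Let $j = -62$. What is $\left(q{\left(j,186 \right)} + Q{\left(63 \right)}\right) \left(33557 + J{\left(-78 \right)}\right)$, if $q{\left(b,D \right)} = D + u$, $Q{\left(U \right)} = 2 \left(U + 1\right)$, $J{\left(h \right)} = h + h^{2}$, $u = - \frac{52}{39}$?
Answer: $\frac{37110094}{3} \approx 1.237 \cdot 10^{7}$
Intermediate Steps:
$u = - \frac{4}{3}$ ($u = \left(-52\right) \frac{1}{39} = - \frac{4}{3} \approx -1.3333$)
$Q{\left(U \right)} = 2 + 2 U$ ($Q{\left(U \right)} = 2 \left(1 + U\right) = 2 + 2 U$)
$q{\left(b,D \right)} = - \frac{4}{3} + D$ ($q{\left(b,D \right)} = D - \frac{4}{3} = - \frac{4}{3} + D$)
$\left(q{\left(j,186 \right)} + Q{\left(63 \right)}\right) \left(33557 + J{\left(-78 \right)}\right) = \left(\left(- \frac{4}{3} + 186\right) + \left(2 + 2 \cdot 63\right)\right) \left(33557 - 78 \left(1 - 78\right)\right) = \left(\frac{554}{3} + \left(2 + 126\right)\right) \left(33557 - -6006\right) = \left(\frac{554}{3} + 128\right) \left(33557 + 6006\right) = \frac{938}{3} \cdot 39563 = \frac{37110094}{3}$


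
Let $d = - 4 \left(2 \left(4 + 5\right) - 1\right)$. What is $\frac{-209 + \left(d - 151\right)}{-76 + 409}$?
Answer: $- \frac{428}{333} \approx -1.2853$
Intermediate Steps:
$d = -68$ ($d = - 4 \left(2 \cdot 9 - 1\right) = - 4 \left(18 - 1\right) = \left(-4\right) 17 = -68$)
$\frac{-209 + \left(d - 151\right)}{-76 + 409} = \frac{-209 - 219}{-76 + 409} = \frac{-209 - 219}{333} = \left(-209 - 219\right) \frac{1}{333} = \left(-428\right) \frac{1}{333} = - \frac{428}{333}$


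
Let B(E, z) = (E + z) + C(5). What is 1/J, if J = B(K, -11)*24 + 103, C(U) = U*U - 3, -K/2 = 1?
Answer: 1/319 ≈ 0.0031348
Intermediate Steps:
K = -2 (K = -2*1 = -2)
C(U) = -3 + U**2 (C(U) = U**2 - 3 = -3 + U**2)
B(E, z) = 22 + E + z (B(E, z) = (E + z) + (-3 + 5**2) = (E + z) + (-3 + 25) = (E + z) + 22 = 22 + E + z)
J = 319 (J = (22 - 2 - 11)*24 + 103 = 9*24 + 103 = 216 + 103 = 319)
1/J = 1/319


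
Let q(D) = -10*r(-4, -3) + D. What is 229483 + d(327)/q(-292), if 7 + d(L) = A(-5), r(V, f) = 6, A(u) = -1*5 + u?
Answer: 80778033/352 ≈ 2.2948e+5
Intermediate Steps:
A(u) = -5 + u
q(D) = -60 + D (q(D) = -10*6 + D = -60 + D)
d(L) = -17 (d(L) = -7 + (-5 - 5) = -7 - 10 = -17)
229483 + d(327)/q(-292) = 229483 - 17/(-60 - 292) = 229483 - 17/(-352) = 229483 - 17*(-1/352) = 229483 + 17/352 = 80778033/352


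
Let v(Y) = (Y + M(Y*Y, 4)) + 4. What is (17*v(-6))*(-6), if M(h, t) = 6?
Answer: -408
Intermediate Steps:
v(Y) = 10 + Y (v(Y) = (Y + 6) + 4 = (6 + Y) + 4 = 10 + Y)
(17*v(-6))*(-6) = (17*(10 - 6))*(-6) = (17*4)*(-6) = 68*(-6) = -408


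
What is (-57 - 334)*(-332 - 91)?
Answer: 165393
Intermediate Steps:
(-57 - 334)*(-332 - 91) = -391*(-423) = 165393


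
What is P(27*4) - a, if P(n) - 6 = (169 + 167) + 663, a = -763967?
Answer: 764972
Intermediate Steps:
P(n) = 1005 (P(n) = 6 + ((169 + 167) + 663) = 6 + (336 + 663) = 6 + 999 = 1005)
P(27*4) - a = 1005 - 1*(-763967) = 1005 + 763967 = 764972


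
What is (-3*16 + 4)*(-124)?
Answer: 5456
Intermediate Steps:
(-3*16 + 4)*(-124) = (-48 + 4)*(-124) = -44*(-124) = 5456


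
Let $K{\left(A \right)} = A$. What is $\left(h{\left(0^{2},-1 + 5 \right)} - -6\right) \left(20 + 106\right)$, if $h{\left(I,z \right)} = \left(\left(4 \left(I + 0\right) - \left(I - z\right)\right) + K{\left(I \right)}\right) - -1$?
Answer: $1386$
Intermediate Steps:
$h{\left(I,z \right)} = 1 + z + 4 I$ ($h{\left(I,z \right)} = \left(\left(4 \left(I + 0\right) - \left(I - z\right)\right) + I\right) - -1 = \left(\left(4 I - \left(I - z\right)\right) + I\right) + 1 = \left(\left(z + 3 I\right) + I\right) + 1 = \left(z + 4 I\right) + 1 = 1 + z + 4 I$)
$\left(h{\left(0^{2},-1 + 5 \right)} - -6\right) \left(20 + 106\right) = \left(\left(1 + \left(-1 + 5\right) + 4 \cdot 0^{2}\right) - -6\right) \left(20 + 106\right) = \left(\left(1 + 4 + 4 \cdot 0\right) + 6\right) 126 = \left(\left(1 + 4 + 0\right) + 6\right) 126 = \left(5 + 6\right) 126 = 11 \cdot 126 = 1386$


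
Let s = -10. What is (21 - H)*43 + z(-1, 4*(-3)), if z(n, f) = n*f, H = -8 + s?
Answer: 1689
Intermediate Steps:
H = -18 (H = -8 - 10 = -18)
z(n, f) = f*n
(21 - H)*43 + z(-1, 4*(-3)) = (21 - 1*(-18))*43 + (4*(-3))*(-1) = (21 + 18)*43 - 12*(-1) = 39*43 + 12 = 1677 + 12 = 1689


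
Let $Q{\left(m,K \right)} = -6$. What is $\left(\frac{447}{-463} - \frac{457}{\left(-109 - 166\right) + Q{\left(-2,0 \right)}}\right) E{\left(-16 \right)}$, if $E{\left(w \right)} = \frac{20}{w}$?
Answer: $- \frac{107480}{130103} \approx -0.82611$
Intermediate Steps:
$\left(\frac{447}{-463} - \frac{457}{\left(-109 - 166\right) + Q{\left(-2,0 \right)}}\right) E{\left(-16 \right)} = \left(\frac{447}{-463} - \frac{457}{\left(-109 - 166\right) - 6}\right) \frac{20}{-16} = \left(447 \left(- \frac{1}{463}\right) - \frac{457}{-275 - 6}\right) 20 \left(- \frac{1}{16}\right) = \left(- \frac{447}{463} - \frac{457}{-281}\right) \left(- \frac{5}{4}\right) = \left(- \frac{447}{463} - - \frac{457}{281}\right) \left(- \frac{5}{4}\right) = \left(- \frac{447}{463} + \frac{457}{281}\right) \left(- \frac{5}{4}\right) = \frac{85984}{130103} \left(- \frac{5}{4}\right) = - \frac{107480}{130103}$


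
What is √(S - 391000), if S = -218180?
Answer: 2*I*√152295 ≈ 780.5*I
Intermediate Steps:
√(S - 391000) = √(-218180 - 391000) = √(-609180) = 2*I*√152295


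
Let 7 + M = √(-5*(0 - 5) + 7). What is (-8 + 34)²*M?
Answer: -4732 + 2704*√2 ≈ -907.97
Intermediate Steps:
M = -7 + 4*√2 (M = -7 + √(-5*(0 - 5) + 7) = -7 + √(-5*(-5) + 7) = -7 + √(25 + 7) = -7 + √32 = -7 + 4*√2 ≈ -1.3431)
(-8 + 34)²*M = (-8 + 34)²*(-7 + 4*√2) = 26²*(-7 + 4*√2) = 676*(-7 + 4*√2) = -4732 + 2704*√2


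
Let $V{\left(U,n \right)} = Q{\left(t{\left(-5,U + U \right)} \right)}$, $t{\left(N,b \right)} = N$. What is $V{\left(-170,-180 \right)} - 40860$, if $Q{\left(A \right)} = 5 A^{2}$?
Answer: $-40735$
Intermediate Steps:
$V{\left(U,n \right)} = 125$ ($V{\left(U,n \right)} = 5 \left(-5\right)^{2} = 5 \cdot 25 = 125$)
$V{\left(-170,-180 \right)} - 40860 = 125 - 40860 = -40735$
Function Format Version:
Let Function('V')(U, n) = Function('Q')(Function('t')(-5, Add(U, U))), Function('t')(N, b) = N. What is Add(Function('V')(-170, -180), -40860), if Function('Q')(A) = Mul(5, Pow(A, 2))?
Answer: -40735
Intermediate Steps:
Function('V')(U, n) = 125 (Function('V')(U, n) = Mul(5, Pow(-5, 2)) = Mul(5, 25) = 125)
Add(Function('V')(-170, -180), -40860) = Add(125, -40860) = -40735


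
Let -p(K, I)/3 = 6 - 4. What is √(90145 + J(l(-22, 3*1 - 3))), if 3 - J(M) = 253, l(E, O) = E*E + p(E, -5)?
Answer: √89895 ≈ 299.82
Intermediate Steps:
p(K, I) = -6 (p(K, I) = -3*(6 - 4) = -3*2 = -6)
l(E, O) = -6 + E² (l(E, O) = E*E - 6 = E² - 6 = -6 + E²)
J(M) = -250 (J(M) = 3 - 1*253 = 3 - 253 = -250)
√(90145 + J(l(-22, 3*1 - 3))) = √(90145 - 250) = √89895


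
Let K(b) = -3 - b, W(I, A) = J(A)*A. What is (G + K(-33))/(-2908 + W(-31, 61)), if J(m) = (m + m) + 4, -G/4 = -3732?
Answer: 7479/2389 ≈ 3.1306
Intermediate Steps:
G = 14928 (G = -4*(-3732) = 14928)
J(m) = 4 + 2*m (J(m) = 2*m + 4 = 4 + 2*m)
W(I, A) = A*(4 + 2*A) (W(I, A) = (4 + 2*A)*A = A*(4 + 2*A))
(G + K(-33))/(-2908 + W(-31, 61)) = (14928 + (-3 - 1*(-33)))/(-2908 + 2*61*(2 + 61)) = (14928 + (-3 + 33))/(-2908 + 2*61*63) = (14928 + 30)/(-2908 + 7686) = 14958/4778 = 14958*(1/4778) = 7479/2389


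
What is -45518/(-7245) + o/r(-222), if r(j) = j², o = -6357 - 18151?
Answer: 57381907/9918405 ≈ 5.7854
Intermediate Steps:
o = -24508
-45518/(-7245) + o/r(-222) = -45518/(-7245) - 24508/((-222)²) = -45518*(-1/7245) - 24508/49284 = 45518/7245 - 24508*1/49284 = 45518/7245 - 6127/12321 = 57381907/9918405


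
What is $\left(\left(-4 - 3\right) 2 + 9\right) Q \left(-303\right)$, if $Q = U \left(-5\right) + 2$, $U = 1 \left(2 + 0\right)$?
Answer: $-12120$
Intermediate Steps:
$U = 2$ ($U = 1 \cdot 2 = 2$)
$Q = -8$ ($Q = 2 \left(-5\right) + 2 = -10 + 2 = -8$)
$\left(\left(-4 - 3\right) 2 + 9\right) Q \left(-303\right) = \left(\left(-4 - 3\right) 2 + 9\right) \left(-8\right) \left(-303\right) = \left(\left(-7\right) 2 + 9\right) \left(-8\right) \left(-303\right) = \left(-14 + 9\right) \left(-8\right) \left(-303\right) = \left(-5\right) \left(-8\right) \left(-303\right) = 40 \left(-303\right) = -12120$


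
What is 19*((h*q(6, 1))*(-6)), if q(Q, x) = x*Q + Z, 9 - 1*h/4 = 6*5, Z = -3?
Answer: 28728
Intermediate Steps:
h = -84 (h = 36 - 24*5 = 36 - 4*30 = 36 - 120 = -84)
q(Q, x) = -3 + Q*x (q(Q, x) = x*Q - 3 = Q*x - 3 = -3 + Q*x)
19*((h*q(6, 1))*(-6)) = 19*(-84*(-3 + 6*1)*(-6)) = 19*(-84*(-3 + 6)*(-6)) = 19*(-84*3*(-6)) = 19*(-252*(-6)) = 19*1512 = 28728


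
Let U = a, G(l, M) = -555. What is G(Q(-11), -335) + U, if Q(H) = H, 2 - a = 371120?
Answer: -371673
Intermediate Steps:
a = -371118 (a = 2 - 1*371120 = 2 - 371120 = -371118)
U = -371118
G(Q(-11), -335) + U = -555 - 371118 = -371673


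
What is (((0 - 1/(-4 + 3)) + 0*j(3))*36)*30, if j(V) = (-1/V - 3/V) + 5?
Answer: 1080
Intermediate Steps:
j(V) = 5 - 4/V (j(V) = -4/V + 5 = 5 - 4/V)
(((0 - 1/(-4 + 3)) + 0*j(3))*36)*30 = (((0 - 1/(-4 + 3)) + 0*(5 - 4/3))*36)*30 = (((0 - 1/(-1)) + 0*(5 - 4*⅓))*36)*30 = (((0 - 1*(-1)) + 0*(5 - 4/3))*36)*30 = (((0 + 1) + 0*(11/3))*36)*30 = ((1 + 0)*36)*30 = (1*36)*30 = 36*30 = 1080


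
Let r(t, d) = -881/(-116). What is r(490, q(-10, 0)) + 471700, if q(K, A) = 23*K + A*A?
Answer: 54718081/116 ≈ 4.7171e+5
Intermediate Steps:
q(K, A) = A**2 + 23*K (q(K, A) = 23*K + A**2 = A**2 + 23*K)
r(t, d) = 881/116 (r(t, d) = -881*(-1/116) = 881/116)
r(490, q(-10, 0)) + 471700 = 881/116 + 471700 = 54718081/116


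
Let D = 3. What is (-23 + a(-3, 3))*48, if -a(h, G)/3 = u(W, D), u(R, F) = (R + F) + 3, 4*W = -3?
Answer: -1860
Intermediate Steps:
W = -3/4 (W = (1/4)*(-3) = -3/4 ≈ -0.75000)
u(R, F) = 3 + F + R (u(R, F) = (F + R) + 3 = 3 + F + R)
a(h, G) = -63/4 (a(h, G) = -3*(3 + 3 - 3/4) = -3*21/4 = -63/4)
(-23 + a(-3, 3))*48 = (-23 - 63/4)*48 = -155/4*48 = -1860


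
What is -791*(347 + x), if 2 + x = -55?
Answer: -229390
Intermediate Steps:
x = -57 (x = -2 - 55 = -57)
-791*(347 + x) = -791*(347 - 57) = -791*290 = -229390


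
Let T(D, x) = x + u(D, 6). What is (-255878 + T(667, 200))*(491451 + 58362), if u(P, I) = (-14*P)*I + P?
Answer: -171013285707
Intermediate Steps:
u(P, I) = P - 14*I*P (u(P, I) = -14*I*P + P = P - 14*I*P)
T(D, x) = x - 83*D (T(D, x) = x + D*(1 - 14*6) = x + D*(1 - 84) = x + D*(-83) = x - 83*D)
(-255878 + T(667, 200))*(491451 + 58362) = (-255878 + (200 - 83*667))*(491451 + 58362) = (-255878 + (200 - 55361))*549813 = (-255878 - 55161)*549813 = -311039*549813 = -171013285707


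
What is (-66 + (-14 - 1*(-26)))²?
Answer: 2916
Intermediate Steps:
(-66 + (-14 - 1*(-26)))² = (-66 + (-14 + 26))² = (-66 + 12)² = (-54)² = 2916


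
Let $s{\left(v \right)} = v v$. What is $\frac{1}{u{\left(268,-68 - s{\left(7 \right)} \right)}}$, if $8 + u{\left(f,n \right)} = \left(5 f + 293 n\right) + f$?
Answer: $- \frac{1}{32681} \approx -3.0599 \cdot 10^{-5}$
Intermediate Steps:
$s{\left(v \right)} = v^{2}$
$u{\left(f,n \right)} = -8 + 6 f + 293 n$ ($u{\left(f,n \right)} = -8 + \left(\left(5 f + 293 n\right) + f\right) = -8 + \left(6 f + 293 n\right) = -8 + 6 f + 293 n$)
$\frac{1}{u{\left(268,-68 - s{\left(7 \right)} \right)}} = \frac{1}{-8 + 6 \cdot 268 + 293 \left(-68 - 7^{2}\right)} = \frac{1}{-8 + 1608 + 293 \left(-68 - 49\right)} = \frac{1}{-8 + 1608 + 293 \left(-117\right)} = \frac{1}{-8 + 1608 - 34281} = \frac{1}{-32681} = - \frac{1}{32681}$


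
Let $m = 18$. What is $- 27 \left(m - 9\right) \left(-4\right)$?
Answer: $972$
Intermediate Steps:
$- 27 \left(m - 9\right) \left(-4\right) = - 27 \left(18 - 9\right) \left(-4\right) = \left(-27\right) 9 \left(-4\right) = \left(-243\right) \left(-4\right) = 972$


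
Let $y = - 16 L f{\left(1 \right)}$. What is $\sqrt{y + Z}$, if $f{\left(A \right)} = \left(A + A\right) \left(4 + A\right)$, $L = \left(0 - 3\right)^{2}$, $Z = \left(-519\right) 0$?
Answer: $12 i \sqrt{10} \approx 37.947 i$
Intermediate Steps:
$Z = 0$
$L = 9$ ($L = \left(-3\right)^{2} = 9$)
$f{\left(A \right)} = 2 A \left(4 + A\right)$
$y = -1440$ ($y = \left(-16\right) 9 \cdot 2 \cdot 1 \left(4 + 1\right) = - 144 \cdot 2 \cdot 1 \cdot 5 = \left(-144\right) 10 = -1440$)
$\sqrt{y + Z} = \sqrt{-1440 + 0} = \sqrt{-1440} = 12 i \sqrt{10}$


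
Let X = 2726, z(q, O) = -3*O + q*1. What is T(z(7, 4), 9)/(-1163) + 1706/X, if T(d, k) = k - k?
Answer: 853/1363 ≈ 0.62582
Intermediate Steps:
z(q, O) = q - 3*O (z(q, O) = -3*O + q = q - 3*O)
T(d, k) = 0
T(z(7, 4), 9)/(-1163) + 1706/X = 0/(-1163) + 1706/2726 = 0*(-1/1163) + 1706*(1/2726) = 0 + 853/1363 = 853/1363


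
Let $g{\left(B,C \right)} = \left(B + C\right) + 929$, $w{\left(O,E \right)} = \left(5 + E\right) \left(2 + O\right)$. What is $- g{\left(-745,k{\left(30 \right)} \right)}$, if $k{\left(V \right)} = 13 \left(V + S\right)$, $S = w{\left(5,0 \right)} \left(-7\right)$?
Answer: $2611$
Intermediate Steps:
$w{\left(O,E \right)} = \left(2 + O\right) \left(5 + E\right)$
$S = -245$ ($S = \left(10 + 2 \cdot 0 + 5 \cdot 5 + 0 \cdot 5\right) \left(-7\right) = \left(10 + 0 + 25 + 0\right) \left(-7\right) = 35 \left(-7\right) = -245$)
$k{\left(V \right)} = -3185 + 13 V$ ($k{\left(V \right)} = 13 \left(V - 245\right) = 13 \left(-245 + V\right) = -3185 + 13 V$)
$g{\left(B,C \right)} = 929 + B + C$
$- g{\left(-745,k{\left(30 \right)} \right)} = - (929 - 745 + \left(-3185 + 13 \cdot 30\right)) = - (929 - 745 + \left(-3185 + 390\right)) = - (929 - 745 - 2795) = \left(-1\right) \left(-2611\right) = 2611$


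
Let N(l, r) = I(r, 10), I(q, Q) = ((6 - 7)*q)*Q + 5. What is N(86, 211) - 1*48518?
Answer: -50623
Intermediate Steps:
I(q, Q) = 5 - Q*q (I(q, Q) = (-q)*Q + 5 = -Q*q + 5 = 5 - Q*q)
N(l, r) = 5 - 10*r (N(l, r) = 5 - 1*10*r = 5 - 10*r)
N(86, 211) - 1*48518 = (5 - 10*211) - 1*48518 = (5 - 2110) - 48518 = -2105 - 48518 = -50623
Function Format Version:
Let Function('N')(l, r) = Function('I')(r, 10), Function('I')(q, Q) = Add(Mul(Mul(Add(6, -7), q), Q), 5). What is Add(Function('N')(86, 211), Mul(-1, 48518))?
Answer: -50623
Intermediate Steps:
Function('I')(q, Q) = Add(5, Mul(-1, Q, q)) (Function('I')(q, Q) = Add(Mul(Mul(-1, q), Q), 5) = Add(Mul(-1, Q, q), 5) = Add(5, Mul(-1, Q, q)))
Function('N')(l, r) = Add(5, Mul(-10, r)) (Function('N')(l, r) = Add(5, Mul(-1, 10, r)) = Add(5, Mul(-10, r)))
Add(Function('N')(86, 211), Mul(-1, 48518)) = Add(Add(5, Mul(-10, 211)), Mul(-1, 48518)) = Add(Add(5, -2110), -48518) = Add(-2105, -48518) = -50623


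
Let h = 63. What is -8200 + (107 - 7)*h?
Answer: -1900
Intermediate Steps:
-8200 + (107 - 7)*h = -8200 + (107 - 7)*63 = -8200 + 100*63 = -8200 + 6300 = -1900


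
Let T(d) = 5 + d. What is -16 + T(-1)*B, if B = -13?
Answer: -68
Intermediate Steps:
-16 + T(-1)*B = -16 + (5 - 1)*(-13) = -16 + 4*(-13) = -16 - 52 = -68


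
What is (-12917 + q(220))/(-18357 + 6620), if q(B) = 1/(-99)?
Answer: 1278784/1161963 ≈ 1.1005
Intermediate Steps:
q(B) = -1/99
(-12917 + q(220))/(-18357 + 6620) = (-12917 - 1/99)/(-18357 + 6620) = -1278784/99/(-11737) = -1278784/99*(-1/11737) = 1278784/1161963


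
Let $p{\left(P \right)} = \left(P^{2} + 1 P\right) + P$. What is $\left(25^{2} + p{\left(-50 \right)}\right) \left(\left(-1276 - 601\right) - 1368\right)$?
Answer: $-9816125$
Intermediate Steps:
$p{\left(P \right)} = P^{2} + 2 P$ ($p{\left(P \right)} = \left(P^{2} + P\right) + P = \left(P + P^{2}\right) + P = P^{2} + 2 P$)
$\left(25^{2} + p{\left(-50 \right)}\right) \left(\left(-1276 - 601\right) - 1368\right) = \left(25^{2} - 50 \left(2 - 50\right)\right) \left(\left(-1276 - 601\right) - 1368\right) = \left(625 - -2400\right) \left(\left(-1276 - 601\right) - 1368\right) = \left(625 + 2400\right) \left(-1877 - 1368\right) = 3025 \left(-3245\right) = -9816125$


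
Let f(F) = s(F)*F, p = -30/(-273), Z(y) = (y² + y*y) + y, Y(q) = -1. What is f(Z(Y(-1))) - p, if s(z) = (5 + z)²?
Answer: 3266/91 ≈ 35.890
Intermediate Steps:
Z(y) = y + 2*y² (Z(y) = (y² + y²) + y = 2*y² + y = y + 2*y²)
p = 10/91 (p = -30*(-1/273) = 10/91 ≈ 0.10989)
f(F) = F*(5 + F)² (f(F) = (5 + F)²*F = F*(5 + F)²)
f(Z(Y(-1))) - p = (-(1 + 2*(-1)))*(5 - (1 + 2*(-1)))² - 1*10/91 = (-(1 - 2))*(5 - (1 - 2))² - 10/91 = (-1*(-1))*(5 - 1*(-1))² - 10/91 = 1*(5 + 1)² - 10/91 = 1*6² - 10/91 = 1*36 - 10/91 = 36 - 10/91 = 3266/91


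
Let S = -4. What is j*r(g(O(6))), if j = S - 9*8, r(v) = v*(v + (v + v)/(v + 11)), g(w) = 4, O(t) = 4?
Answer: -20672/15 ≈ -1378.1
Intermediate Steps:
r(v) = v*(v + 2*v/(11 + v)) (r(v) = v*(v + (2*v)/(11 + v)) = v*(v + 2*v/(11 + v)))
j = -76 (j = -4 - 9*8 = -4 - 72 = -76)
j*r(g(O(6))) = -76*4**2*(13 + 4)/(11 + 4) = -1216*17/15 = -76*272/15 = -20672/15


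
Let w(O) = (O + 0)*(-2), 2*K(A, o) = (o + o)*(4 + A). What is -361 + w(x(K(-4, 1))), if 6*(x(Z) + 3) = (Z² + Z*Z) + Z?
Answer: -355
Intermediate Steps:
K(A, o) = o*(4 + A) (K(A, o) = ((o + o)*(4 + A))/2 = ((2*o)*(4 + A))/2 = (2*o*(4 + A))/2 = o*(4 + A))
x(Z) = -3 + Z²/3 + Z/6 (x(Z) = -3 + ((Z² + Z*Z) + Z)/6 = -3 + ((Z² + Z²) + Z)/6 = -3 + (2*Z² + Z)/6 = -3 + (Z + 2*Z²)/6 = -3 + (Z²/3 + Z/6) = -3 + Z²/3 + Z/6)
w(O) = -2*O (w(O) = O*(-2) = -2*O)
-361 + w(x(K(-4, 1))) = -361 - 2*(-3 + (1*(4 - 4))²/3 + (1*(4 - 4))/6) = -361 - 2*(-3 + (1*0)²/3 + (1*0)/6) = -361 - 2*(-3 + (⅓)*0² + (⅙)*0) = -361 - 2*(-3 + (⅓)*0 + 0) = -361 - 2*(-3 + 0 + 0) = -361 - 2*(-3) = -361 + 6 = -355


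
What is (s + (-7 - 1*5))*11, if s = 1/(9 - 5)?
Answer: -517/4 ≈ -129.25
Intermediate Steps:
s = 1/4 ≈ 0.25000
(s + (-7 - 1*5))*11 = (1/4 + (-7 - 1*5))*11 = (1/4 + (-7 - 5))*11 = (1/4 - 12)*11 = -47/4*11 = -517/4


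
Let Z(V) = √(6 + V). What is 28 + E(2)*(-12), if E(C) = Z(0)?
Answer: 28 - 12*√6 ≈ -1.3939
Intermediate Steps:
E(C) = √6 (E(C) = √(6 + 0) = √6)
28 + E(2)*(-12) = 28 + √6*(-12) = 28 - 12*√6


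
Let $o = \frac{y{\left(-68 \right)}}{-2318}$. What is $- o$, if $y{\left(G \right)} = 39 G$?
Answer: $- \frac{1326}{1159} \approx -1.1441$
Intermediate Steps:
$o = \frac{1326}{1159}$ ($o = \frac{39 \left(-68\right)}{-2318} = \left(-2652\right) \left(- \frac{1}{2318}\right) = \frac{1326}{1159} \approx 1.1441$)
$- o = \left(-1\right) \frac{1326}{1159} = - \frac{1326}{1159}$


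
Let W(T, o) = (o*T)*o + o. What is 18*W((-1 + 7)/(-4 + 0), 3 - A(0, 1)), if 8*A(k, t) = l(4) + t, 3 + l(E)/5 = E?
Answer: -1539/16 ≈ -96.188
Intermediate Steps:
l(E) = -15 + 5*E
A(k, t) = 5/8 + t/8 (A(k, t) = ((-15 + 5*4) + t)/8 = ((-15 + 20) + t)/8 = (5 + t)/8 = 5/8 + t/8)
W(T, o) = o + T*o**2 (W(T, o) = (T*o)*o + o = T*o**2 + o = o + T*o**2)
18*W((-1 + 7)/(-4 + 0), 3 - A(0, 1)) = 18*((3 - (5/8 + (1/8)*1))*(1 + ((-1 + 7)/(-4 + 0))*(3 - (5/8 + (1/8)*1)))) = 18*((3 - (5/8 + 1/8))*(1 + (6/(-4))*(3 - (5/8 + 1/8)))) = 18*((3 - 1*3/4)*(1 + (6*(-1/4))*(3 - 1*3/4))) = 18*((3 - 3/4)*(1 - 3*(3 - 3/4)/2)) = 18*(9*(1 - 3/2*9/4)/4) = 18*(9*(1 - 27/8)/4) = 18*((9/4)*(-19/8)) = 18*(-171/32) = -1539/16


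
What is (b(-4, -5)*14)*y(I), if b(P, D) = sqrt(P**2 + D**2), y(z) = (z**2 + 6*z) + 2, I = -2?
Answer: -84*sqrt(41) ≈ -537.86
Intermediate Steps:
y(z) = 2 + z**2 + 6*z
b(P, D) = sqrt(D**2 + P**2)
(b(-4, -5)*14)*y(I) = (sqrt((-5)**2 + (-4)**2)*14)*(2 + (-2)**2 + 6*(-2)) = (sqrt(25 + 16)*14)*(2 + 4 - 12) = (sqrt(41)*14)*(-6) = (14*sqrt(41))*(-6) = -84*sqrt(41)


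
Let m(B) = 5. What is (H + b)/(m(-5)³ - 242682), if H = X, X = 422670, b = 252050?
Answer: -674720/242557 ≈ -2.7817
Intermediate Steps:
H = 422670
(H + b)/(m(-5)³ - 242682) = (422670 + 252050)/(5³ - 242682) = 674720/(125 - 242682) = 674720/(-242557) = 674720*(-1/242557) = -674720/242557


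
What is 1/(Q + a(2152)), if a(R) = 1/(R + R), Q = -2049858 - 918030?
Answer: -4304/12773789951 ≈ -3.3694e-7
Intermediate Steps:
Q = -2967888
a(R) = 1/(2*R)
1/(Q + a(2152)) = 1/(-2967888 + (½)/2152) = 1/(-2967888 + (½)*(1/2152)) = 1/(-2967888 + 1/4304) = 1/(-12773789951/4304) = -4304/12773789951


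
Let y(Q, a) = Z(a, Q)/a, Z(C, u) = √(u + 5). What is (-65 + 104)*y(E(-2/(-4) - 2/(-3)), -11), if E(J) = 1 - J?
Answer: -13*√174/22 ≈ -7.7946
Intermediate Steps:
Z(C, u) = √(5 + u)
y(Q, a) = √(5 + Q)/a
(-65 + 104)*y(E(-2/(-4) - 2/(-3)), -11) = (-65 + 104)*(√(5 + (1 - (-2/(-4) - 2/(-3))))/(-11)) = 39*(-√(5 + (1 - (-2*(-¼) - 2*(-⅓))))/11) = 39*(-√(5 + (1 - (½ + ⅔)))/11) = 39*(-√(5 + (1 - 1*7/6))/11) = 39*(-√(5 + (1 - 7/6))/11) = 39*(-√(5 - ⅙)/11) = 39*(-√174/66) = -13*√174/22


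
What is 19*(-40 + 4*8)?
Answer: -152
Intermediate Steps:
19*(-40 + 4*8) = 19*(-40 + 32) = 19*(-8) = -152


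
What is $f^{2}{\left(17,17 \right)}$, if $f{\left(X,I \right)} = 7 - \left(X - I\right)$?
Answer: $49$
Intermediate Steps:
$f{\left(X,I \right)} = 7 + I - X$ ($f{\left(X,I \right)} = 7 + \left(I - X\right) = 7 + I - X$)
$f^{2}{\left(17,17 \right)} = \left(7 + 17 - 17\right)^{2} = 7^{2} = 49$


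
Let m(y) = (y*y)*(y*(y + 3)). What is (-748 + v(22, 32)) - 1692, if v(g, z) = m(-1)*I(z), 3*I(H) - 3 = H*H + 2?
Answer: -3126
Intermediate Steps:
m(y) = y³*(3 + y) (m(y) = y²*(y*(3 + y)) = y³*(3 + y))
I(H) = 5/3 + H²/3 (I(H) = 1 + (H*H + 2)/3 = 1 + (H² + 2)/3 = 1 + (2 + H²)/3 = 1 + (⅔ + H²/3) = 5/3 + H²/3)
v(g, z) = -10/3 - 2*z²/3 (v(g, z) = ((-1)³*(3 - 1))*(5/3 + z²/3) = (-1*2)*(5/3 + z²/3) = -2*(5/3 + z²/3) = -10/3 - 2*z²/3)
(-748 + v(22, 32)) - 1692 = (-748 + (-10/3 - ⅔*32²)) - 1692 = (-748 + (-10/3 - ⅔*1024)) - 1692 = (-748 + (-10/3 - 2048/3)) - 1692 = (-748 - 686) - 1692 = -1434 - 1692 = -3126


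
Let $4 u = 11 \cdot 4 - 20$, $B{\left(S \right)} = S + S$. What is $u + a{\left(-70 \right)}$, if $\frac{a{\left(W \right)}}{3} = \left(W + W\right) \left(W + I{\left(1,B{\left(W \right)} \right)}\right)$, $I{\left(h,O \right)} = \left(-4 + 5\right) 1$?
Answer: $28986$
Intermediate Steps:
$B{\left(S \right)} = 2 S$
$I{\left(h,O \right)} = 1$ ($I{\left(h,O \right)} = 1 \cdot 1 = 1$)
$u = 6$ ($u = \frac{11 \cdot 4 - 20}{4} = \frac{44 - 20}{4} = \frac{1}{4} \cdot 24 = 6$)
$a{\left(W \right)} = 6 W \left(1 + W\right)$ ($a{\left(W \right)} = 3 \left(W + W\right) \left(W + 1\right) = 3 \cdot 2 W \left(1 + W\right) = 6 W \left(1 + W\right)$)
$u + a{\left(-70 \right)} = 6 + 6 \left(-70\right) \left(1 - 70\right) = 6 + 6 \left(-70\right) \left(-69\right) = 6 + 28980 = 28986$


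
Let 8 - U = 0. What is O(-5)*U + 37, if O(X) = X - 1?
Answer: -11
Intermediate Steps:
U = 8 (U = 8 - 1*0 = 8 + 0 = 8)
O(X) = -1 + X
O(-5)*U + 37 = (-1 - 5)*8 + 37 = -6*8 + 37 = -48 + 37 = -11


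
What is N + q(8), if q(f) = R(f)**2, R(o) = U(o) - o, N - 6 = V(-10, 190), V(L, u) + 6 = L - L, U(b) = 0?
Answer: 64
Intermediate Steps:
V(L, u) = -6 (V(L, u) = -6 + (L - L) = -6 + 0 = -6)
N = 0 (N = 6 - 6 = 0)
R(o) = -o (R(o) = 0 - o = -o)
q(f) = f**2 (q(f) = (-f)**2 = f**2)
N + q(8) = 0 + 8**2 = 0 + 64 = 64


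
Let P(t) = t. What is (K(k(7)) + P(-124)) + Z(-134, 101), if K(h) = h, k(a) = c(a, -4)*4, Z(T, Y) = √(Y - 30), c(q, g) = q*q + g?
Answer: 56 + √71 ≈ 64.426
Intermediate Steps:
c(q, g) = g + q² (c(q, g) = q² + g = g + q²)
Z(T, Y) = √(-30 + Y)
k(a) = -16 + 4*a² (k(a) = (-4 + a²)*4 = -16 + 4*a²)
(K(k(7)) + P(-124)) + Z(-134, 101) = ((-16 + 4*7²) - 124) + √(-30 + 101) = ((-16 + 4*49) - 124) + √71 = ((-16 + 196) - 124) + √71 = (180 - 124) + √71 = 56 + √71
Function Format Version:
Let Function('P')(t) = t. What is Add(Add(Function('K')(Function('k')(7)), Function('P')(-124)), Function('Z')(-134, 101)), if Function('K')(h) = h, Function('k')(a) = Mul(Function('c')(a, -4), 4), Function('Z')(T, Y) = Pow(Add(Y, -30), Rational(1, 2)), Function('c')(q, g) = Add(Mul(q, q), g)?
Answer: Add(56, Pow(71, Rational(1, 2))) ≈ 64.426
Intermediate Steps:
Function('c')(q, g) = Add(g, Pow(q, 2)) (Function('c')(q, g) = Add(Pow(q, 2), g) = Add(g, Pow(q, 2)))
Function('Z')(T, Y) = Pow(Add(-30, Y), Rational(1, 2))
Function('k')(a) = Add(-16, Mul(4, Pow(a, 2))) (Function('k')(a) = Mul(Add(-4, Pow(a, 2)), 4) = Add(-16, Mul(4, Pow(a, 2))))
Add(Add(Function('K')(Function('k')(7)), Function('P')(-124)), Function('Z')(-134, 101)) = Add(Add(Add(-16, Mul(4, Pow(7, 2))), -124), Pow(Add(-30, 101), Rational(1, 2))) = Add(Add(Add(-16, Mul(4, 49)), -124), Pow(71, Rational(1, 2))) = Add(Add(Add(-16, 196), -124), Pow(71, Rational(1, 2))) = Add(Add(180, -124), Pow(71, Rational(1, 2))) = Add(56, Pow(71, Rational(1, 2)))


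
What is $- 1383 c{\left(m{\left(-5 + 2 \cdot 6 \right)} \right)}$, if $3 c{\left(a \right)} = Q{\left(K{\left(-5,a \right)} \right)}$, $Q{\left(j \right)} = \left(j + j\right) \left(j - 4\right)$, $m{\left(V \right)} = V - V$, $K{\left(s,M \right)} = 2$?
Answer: $3688$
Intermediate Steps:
$m{\left(V \right)} = 0$
$Q{\left(j \right)} = 2 j \left(-4 + j\right)$
$c{\left(a \right)} = - \frac{8}{3}$ ($c{\left(a \right)} = \frac{2 \cdot 2 \left(-4 + 2\right)}{3} = \frac{2 \cdot 2 \left(-2\right)}{3} = \frac{1}{3} \left(-8\right) = - \frac{8}{3}$)
$- 1383 c{\left(m{\left(-5 + 2 \cdot 6 \right)} \right)} = \left(-1383\right) \left(- \frac{8}{3}\right) = 3688$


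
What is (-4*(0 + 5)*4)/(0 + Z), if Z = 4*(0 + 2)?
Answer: -10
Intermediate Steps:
Z = 8 (Z = 4*2 = 8)
(-4*(0 + 5)*4)/(0 + Z) = (-4*(0 + 5)*4)/(0 + 8) = -20*4/8 = -4*20*(1/8) = -80*1/8 = -10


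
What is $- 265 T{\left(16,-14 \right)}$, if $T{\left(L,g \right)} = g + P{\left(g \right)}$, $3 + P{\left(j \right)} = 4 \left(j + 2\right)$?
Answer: $17225$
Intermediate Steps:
$P{\left(j \right)} = 5 + 4 j$ ($P{\left(j \right)} = -3 + 4 \left(j + 2\right) = -3 + 4 \left(2 + j\right) = -3 + \left(8 + 4 j\right) = 5 + 4 j$)
$T{\left(L,g \right)} = 5 + 5 g$ ($T{\left(L,g \right)} = g + \left(5 + 4 g\right) = 5 + 5 g$)
$- 265 T{\left(16,-14 \right)} = - 265 \left(5 + 5 \left(-14\right)\right) = - 265 \left(5 - 70\right) = \left(-265\right) \left(-65\right) = 17225$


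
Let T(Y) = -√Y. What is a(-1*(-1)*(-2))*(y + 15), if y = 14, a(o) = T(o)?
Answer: -29*I*√2 ≈ -41.012*I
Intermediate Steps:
a(o) = -√o
a(-1*(-1)*(-2))*(y + 15) = (-√(-1*(-1)*(-2)))*(14 + 15) = -√(1*(-2))*29 = -√(-2)*29 = -I*√2*29 = -29*I*√2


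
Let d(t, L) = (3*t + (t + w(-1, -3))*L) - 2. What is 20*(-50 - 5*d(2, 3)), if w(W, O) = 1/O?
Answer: -1900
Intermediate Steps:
d(t, L) = -2 + 3*t + L*(-⅓ + t) (d(t, L) = (3*t + (t + 1/(-3))*L) - 2 = (3*t + (t - ⅓)*L) - 2 = (3*t + (-⅓ + t)*L) - 2 = (3*t + L*(-⅓ + t)) - 2 = -2 + 3*t + L*(-⅓ + t))
20*(-50 - 5*d(2, 3)) = 20*(-50 - 5*(-2 + 3*2 - ⅓*3 + 3*2)) = 20*(-50 - 5*(-2 + 6 - 1 + 6)) = 20*(-50 - 5*9) = 20*(-50 - 45) = 20*(-95) = -1900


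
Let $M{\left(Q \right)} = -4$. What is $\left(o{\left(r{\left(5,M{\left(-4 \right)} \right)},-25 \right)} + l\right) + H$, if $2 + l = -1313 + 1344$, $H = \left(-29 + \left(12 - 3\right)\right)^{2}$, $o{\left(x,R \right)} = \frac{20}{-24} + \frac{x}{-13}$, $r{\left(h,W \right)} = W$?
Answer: $\frac{33421}{78} \approx 428.47$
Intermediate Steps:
$o{\left(x,R \right)} = - \frac{5}{6} - \frac{x}{13}$ ($o{\left(x,R \right)} = 20 \left(- \frac{1}{24}\right) + x \left(- \frac{1}{13}\right) = - \frac{5}{6} - \frac{x}{13}$)
$H = 400$ ($H = \left(-29 + 9\right)^{2} = \left(-20\right)^{2} = 400$)
$l = 29$ ($l = -2 + \left(-1313 + 1344\right) = -2 + 31 = 29$)
$\left(o{\left(r{\left(5,M{\left(-4 \right)} \right)},-25 \right)} + l\right) + H = \left(\left(- \frac{5}{6} - - \frac{4}{13}\right) + 29\right) + 400 = \left(\left(- \frac{5}{6} + \frac{4}{13}\right) + 29\right) + 400 = \left(- \frac{41}{78} + 29\right) + 400 = \frac{2221}{78} + 400 = \frac{33421}{78}$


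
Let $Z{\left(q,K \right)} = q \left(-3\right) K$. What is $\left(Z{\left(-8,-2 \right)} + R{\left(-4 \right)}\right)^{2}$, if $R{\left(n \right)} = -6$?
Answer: $2916$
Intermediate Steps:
$Z{\left(q,K \right)} = - 3 K q$ ($Z{\left(q,K \right)} = - 3 q K = - 3 K q$)
$\left(Z{\left(-8,-2 \right)} + R{\left(-4 \right)}\right)^{2} = \left(\left(-3\right) \left(-2\right) \left(-8\right) - 6\right)^{2} = \left(-48 - 6\right)^{2} = \left(-54\right)^{2} = 2916$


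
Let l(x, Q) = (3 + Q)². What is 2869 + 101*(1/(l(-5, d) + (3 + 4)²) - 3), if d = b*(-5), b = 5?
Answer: 1367779/533 ≈ 2566.2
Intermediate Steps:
d = -25 (d = 5*(-5) = -25)
2869 + 101*(1/(l(-5, d) + (3 + 4)²) - 3) = 2869 + 101*(1/((3 - 25)² + (3 + 4)²) - 3) = 2869 + 101*(1/((-22)² + 7²) - 3) = 2869 + 101*(1/(484 + 49) - 3) = 2869 + 101*(1/533 - 3) = 2869 + 101*(-1598/533) = 2869 - 161398/533 = 1367779/533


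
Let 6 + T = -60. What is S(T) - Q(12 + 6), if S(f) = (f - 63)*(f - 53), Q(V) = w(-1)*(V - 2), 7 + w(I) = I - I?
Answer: 15463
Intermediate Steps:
T = -66 (T = -6 - 60 = -66)
w(I) = -7 (w(I) = -7 + (I - I) = -7 + 0 = -7)
Q(V) = 14 - 7*V (Q(V) = -7*(V - 2) = -7*(-2 + V) = 14 - 7*V)
S(f) = (-63 + f)*(-53 + f)
S(T) - Q(12 + 6) = (3339 + (-66)² - 116*(-66)) - (14 - 7*(12 + 6)) = (3339 + 4356 + 7656) - (14 - 7*18) = 15351 - (14 - 126) = 15351 - 1*(-112) = 15351 + 112 = 15463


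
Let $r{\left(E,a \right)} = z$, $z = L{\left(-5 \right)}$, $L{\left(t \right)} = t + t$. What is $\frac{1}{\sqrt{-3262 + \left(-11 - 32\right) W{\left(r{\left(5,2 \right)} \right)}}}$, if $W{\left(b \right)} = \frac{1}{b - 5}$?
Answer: $- \frac{i \sqrt{733305}}{48887} \approx - 0.017517 i$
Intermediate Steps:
$L{\left(t \right)} = 2 t$
$z = -10$ ($z = 2 \left(-5\right) = -10$)
$r{\left(E,a \right)} = -10$
$W{\left(b \right)} = \frac{1}{-5 + b}$
$\frac{1}{\sqrt{-3262 + \left(-11 - 32\right) W{\left(r{\left(5,2 \right)} \right)}}} = \frac{1}{\sqrt{-3262 + \frac{-11 - 32}{-5 - 10}}} = \frac{1}{\sqrt{-3262 - \frac{43}{-15}}} = \frac{1}{\sqrt{-3262 - - \frac{43}{15}}} = \frac{1}{\sqrt{-3262 + \frac{43}{15}}} = \frac{1}{\sqrt{- \frac{48887}{15}}} = \frac{1}{\frac{1}{15} i \sqrt{733305}} = - \frac{i \sqrt{733305}}{48887}$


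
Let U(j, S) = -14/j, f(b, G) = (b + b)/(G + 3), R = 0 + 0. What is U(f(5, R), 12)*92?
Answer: -1932/5 ≈ -386.40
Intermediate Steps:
R = 0
f(b, G) = 2*b/(3 + G) (f(b, G) = (2*b)/(3 + G) = 2*b/(3 + G))
U(f(5, R), 12)*92 = -14/(2*5/(3 + 0))*92 = -14/(2*5/3)*92 = -14/(2*5*(1/3))*92 = -14/10/3*92 = -14*3/10*92 = -21/5*92 = -1932/5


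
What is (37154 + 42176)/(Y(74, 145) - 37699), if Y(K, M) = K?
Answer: -15866/7525 ≈ -2.1084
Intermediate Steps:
(37154 + 42176)/(Y(74, 145) - 37699) = (37154 + 42176)/(74 - 37699) = 79330/(-37625) = 79330*(-1/37625) = -15866/7525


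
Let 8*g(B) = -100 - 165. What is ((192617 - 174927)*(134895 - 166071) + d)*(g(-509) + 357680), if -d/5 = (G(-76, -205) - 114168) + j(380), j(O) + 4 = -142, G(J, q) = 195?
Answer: -1576315282792875/8 ≈ -1.9704e+14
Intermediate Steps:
g(B) = -265/8 (g(B) = (-100 - 165)/8 = (⅛)*(-265) = -265/8)
j(O) = -146 (j(O) = -4 - 142 = -146)
d = 570595 (d = -5*((195 - 114168) - 146) = -5*(-113973 - 146) = -5*(-114119) = 570595)
((192617 - 174927)*(134895 - 166071) + d)*(g(-509) + 357680) = ((192617 - 174927)*(134895 - 166071) + 570595)*(-265/8 + 357680) = (17690*(-31176) + 570595)*(2861175/8) = (-551503440 + 570595)*(2861175/8) = -550932845*2861175/8 = -1576315282792875/8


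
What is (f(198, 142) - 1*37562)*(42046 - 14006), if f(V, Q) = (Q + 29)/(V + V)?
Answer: -11585490090/11 ≈ -1.0532e+9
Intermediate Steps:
f(V, Q) = (29 + Q)/(2*V) (f(V, Q) = (29 + Q)/((2*V)) = (29 + Q)*(1/(2*V)) = (29 + Q)/(2*V))
(f(198, 142) - 1*37562)*(42046 - 14006) = ((½)*(29 + 142)/198 - 1*37562)*(42046 - 14006) = ((½)*(1/198)*171 - 37562)*28040 = (19/44 - 37562)*28040 = -1652709/44*28040 = -11585490090/11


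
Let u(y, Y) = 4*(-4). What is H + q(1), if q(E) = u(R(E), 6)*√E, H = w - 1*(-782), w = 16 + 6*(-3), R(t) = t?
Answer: 764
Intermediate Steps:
w = -2 (w = 16 - 18 = -2)
u(y, Y) = -16
H = 780 (H = -2 - 1*(-782) = -2 + 782 = 780)
q(E) = -16*√E
H + q(1) = 780 - 16*√1 = 780 - 16*1 = 780 - 16 = 764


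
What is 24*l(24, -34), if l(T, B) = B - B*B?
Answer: -28560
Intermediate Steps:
l(T, B) = B - B²
24*l(24, -34) = 24*(-34*(1 - 1*(-34))) = 24*(-34*(1 + 34)) = 24*(-34*35) = 24*(-1190) = -28560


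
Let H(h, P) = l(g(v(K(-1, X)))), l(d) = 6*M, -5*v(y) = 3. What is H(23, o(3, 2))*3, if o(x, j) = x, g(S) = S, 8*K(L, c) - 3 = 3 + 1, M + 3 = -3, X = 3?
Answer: -108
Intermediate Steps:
M = -6 (M = -3 - 3 = -6)
K(L, c) = 7/8 (K(L, c) = 3/8 + (3 + 1)/8 = 3/8 + (⅛)*4 = 3/8 + ½ = 7/8)
v(y) = -⅗ (v(y) = -⅕*3 = -⅗)
l(d) = -36 (l(d) = 6*(-6) = -36)
H(h, P) = -36
H(23, o(3, 2))*3 = -36*3 = -108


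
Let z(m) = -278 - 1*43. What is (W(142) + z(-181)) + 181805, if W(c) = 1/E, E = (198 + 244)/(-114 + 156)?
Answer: 40107985/221 ≈ 1.8148e+5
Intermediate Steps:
E = 221/21 (E = 442/42 = 442*(1/42) = 221/21 ≈ 10.524)
z(m) = -321 (z(m) = -278 - 43 = -321)
W(c) = 21/221 (W(c) = 1/(221/21) = 21/221)
(W(142) + z(-181)) + 181805 = (21/221 - 321) + 181805 = -70920/221 + 181805 = 40107985/221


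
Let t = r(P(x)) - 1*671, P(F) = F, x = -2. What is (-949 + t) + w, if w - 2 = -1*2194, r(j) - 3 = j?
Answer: -3811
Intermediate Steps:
r(j) = 3 + j
t = -670 (t = (3 - 2) - 1*671 = 1 - 671 = -670)
w = -2192 (w = 2 - 1*2194 = 2 - 2194 = -2192)
(-949 + t) + w = (-949 - 670) - 2192 = -1619 - 2192 = -3811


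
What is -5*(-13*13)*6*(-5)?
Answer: -25350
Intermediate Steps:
-5*(-13*13)*6*(-5) = -(-845)*(-30) = -5*5070 = -25350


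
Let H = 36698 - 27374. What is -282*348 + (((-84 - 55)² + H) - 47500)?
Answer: -116991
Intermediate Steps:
H = 9324
-282*348 + (((-84 - 55)² + H) - 47500) = -282*348 + (((-84 - 55)² + 9324) - 47500) = -98136 + (((-139)² + 9324) - 47500) = -98136 + ((19321 + 9324) - 47500) = -98136 + (28645 - 47500) = -98136 - 18855 = -116991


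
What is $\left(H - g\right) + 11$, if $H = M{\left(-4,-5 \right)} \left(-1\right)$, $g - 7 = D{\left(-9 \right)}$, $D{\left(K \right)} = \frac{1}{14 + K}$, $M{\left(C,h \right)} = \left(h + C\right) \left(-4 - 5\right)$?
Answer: $- \frac{386}{5} \approx -77.2$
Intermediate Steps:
$M{\left(C,h \right)} = - 9 C - 9 h$ ($M{\left(C,h \right)} = \left(C + h\right) \left(-9\right) = - 9 C - 9 h$)
$g = \frac{36}{5}$ ($g = 7 + \frac{1}{14 - 9} = 7 + \frac{1}{5} = \frac{36}{5} \approx 7.2$)
$H = -81$ ($H = \left(\left(-9\right) \left(-4\right) - -45\right) \left(-1\right) = \left(36 + 45\right) \left(-1\right) = 81 \left(-1\right) = -81$)
$\left(H - g\right) + 11 = \left(-81 - \frac{36}{5}\right) + 11 = - \frac{441}{5} + 11 = - \frac{386}{5}$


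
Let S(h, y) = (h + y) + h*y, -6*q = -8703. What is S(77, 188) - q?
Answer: 26581/2 ≈ 13291.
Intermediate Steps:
q = 2901/2 (q = -⅙*(-8703) = 2901/2 ≈ 1450.5)
S(h, y) = h + y + h*y
S(77, 188) - q = (77 + 188 + 77*188) - 1*2901/2 = (77 + 188 + 14476) - 2901/2 = 14741 - 2901/2 = 26581/2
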